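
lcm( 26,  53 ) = 1378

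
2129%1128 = 1001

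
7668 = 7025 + 643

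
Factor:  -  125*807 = -100875 = - 3^1*5^3*269^1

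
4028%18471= 4028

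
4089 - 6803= -2714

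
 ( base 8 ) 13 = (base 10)11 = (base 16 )B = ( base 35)b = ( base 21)b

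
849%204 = 33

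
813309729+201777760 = 1015087489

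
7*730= 5110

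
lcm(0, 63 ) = 0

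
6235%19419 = 6235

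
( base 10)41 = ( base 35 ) 16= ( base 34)17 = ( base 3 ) 1112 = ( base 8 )51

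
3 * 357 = 1071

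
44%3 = 2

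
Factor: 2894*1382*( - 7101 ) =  - 28400506308  =  - 2^2 * 3^3*263^1*691^1*1447^1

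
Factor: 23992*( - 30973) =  - 2^3*47^1 *659^1*2999^1 = - 743104216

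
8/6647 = 8/6647 = 0.00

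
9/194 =9/194 =0.05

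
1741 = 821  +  920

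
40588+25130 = 65718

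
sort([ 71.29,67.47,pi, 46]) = [ pi, 46,67.47,71.29 ]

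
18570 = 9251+9319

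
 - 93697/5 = - 18740  +  3/5 = - 18739.40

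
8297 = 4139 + 4158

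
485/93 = 5 + 20/93 = 5.22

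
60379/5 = 12075+4/5 = 12075.80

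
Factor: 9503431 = 7^1*41^1*33113^1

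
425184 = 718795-293611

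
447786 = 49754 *9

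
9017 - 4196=4821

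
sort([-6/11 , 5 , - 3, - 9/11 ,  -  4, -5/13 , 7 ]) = [ - 4, - 3,  -  9/11 , - 6/11, -5/13,5,7]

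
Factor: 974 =2^1  *487^1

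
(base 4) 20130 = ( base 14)2A8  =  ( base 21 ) 14f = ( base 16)21C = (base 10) 540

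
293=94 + 199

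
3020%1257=506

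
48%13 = 9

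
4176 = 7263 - 3087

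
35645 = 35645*1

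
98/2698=49/1349 = 0.04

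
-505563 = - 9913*51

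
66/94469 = 66/94469= 0.00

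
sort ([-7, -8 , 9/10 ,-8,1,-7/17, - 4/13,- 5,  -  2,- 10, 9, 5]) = [- 10, - 8, - 8,-7,  -  5, -2, -7/17 ,-4/13,9/10, 1,5,9 ]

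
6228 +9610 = 15838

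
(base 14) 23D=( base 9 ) 546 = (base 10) 447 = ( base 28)FR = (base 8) 677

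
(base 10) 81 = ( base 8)121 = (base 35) 2b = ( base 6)213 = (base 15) 56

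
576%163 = 87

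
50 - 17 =33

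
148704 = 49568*3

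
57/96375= 19/32125 = 0.00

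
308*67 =20636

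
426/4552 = 213/2276 = 0.09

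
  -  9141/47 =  - 195 + 24/47=- 194.49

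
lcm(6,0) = 0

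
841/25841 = 841/25841 = 0.03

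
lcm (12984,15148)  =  90888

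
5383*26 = 139958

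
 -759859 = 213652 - 973511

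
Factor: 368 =2^4*23^1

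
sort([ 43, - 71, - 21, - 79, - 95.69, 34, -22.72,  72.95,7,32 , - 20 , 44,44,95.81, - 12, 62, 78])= [ - 95.69 , -79  , - 71, - 22.72, - 21, - 20 , - 12,7, 32, 34, 43, 44,44 , 62, 72.95, 78,95.81 ]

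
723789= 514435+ 209354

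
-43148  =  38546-81694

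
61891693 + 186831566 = 248723259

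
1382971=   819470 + 563501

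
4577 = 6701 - 2124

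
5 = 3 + 2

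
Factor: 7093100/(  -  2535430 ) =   -  2^1*5^1 * 7^1*10133^1  *  253543^( - 1)=-  709310/253543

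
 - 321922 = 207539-529461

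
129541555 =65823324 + 63718231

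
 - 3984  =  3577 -7561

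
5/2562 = 5/2562 = 0.00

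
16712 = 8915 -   -  7797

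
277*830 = 229910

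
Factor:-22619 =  -22619^1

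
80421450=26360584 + 54060866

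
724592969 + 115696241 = 840289210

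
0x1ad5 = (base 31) 74i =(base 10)6869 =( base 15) 207E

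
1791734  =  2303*778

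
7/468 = 7/468=0.01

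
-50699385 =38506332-89205717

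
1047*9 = 9423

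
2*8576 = 17152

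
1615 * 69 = 111435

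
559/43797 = 43/3369 = 0.01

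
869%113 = 78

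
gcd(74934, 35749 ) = 1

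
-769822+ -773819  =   - 1543641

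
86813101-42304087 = 44509014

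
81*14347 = 1162107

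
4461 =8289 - 3828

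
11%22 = 11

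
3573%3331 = 242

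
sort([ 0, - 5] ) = [ - 5,0 ] 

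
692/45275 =692/45275 = 0.02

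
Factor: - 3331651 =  - 3331651^1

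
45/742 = 45/742= 0.06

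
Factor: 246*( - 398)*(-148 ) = 2^4*3^1*37^1*41^1 * 199^1 = 14490384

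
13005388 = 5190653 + 7814735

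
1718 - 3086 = - 1368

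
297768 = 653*456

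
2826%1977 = 849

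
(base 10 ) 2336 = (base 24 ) 418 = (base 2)100100100000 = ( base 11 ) 1834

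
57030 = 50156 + 6874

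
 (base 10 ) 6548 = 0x1994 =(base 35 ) 5c3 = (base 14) 255a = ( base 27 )8qe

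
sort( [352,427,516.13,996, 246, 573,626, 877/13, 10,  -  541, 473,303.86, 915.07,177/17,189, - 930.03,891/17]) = [  -  930.03, -541,10 , 177/17,891/17,877/13,189, 246,303.86, 352,427, 473,516.13,573,626, 915.07,996] 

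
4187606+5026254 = 9213860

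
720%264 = 192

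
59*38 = 2242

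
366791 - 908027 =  -541236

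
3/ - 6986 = -1 + 6983/6986= - 0.00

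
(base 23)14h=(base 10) 638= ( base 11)530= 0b1001111110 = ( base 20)1BI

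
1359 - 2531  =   - 1172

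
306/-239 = -2+172/239 = -1.28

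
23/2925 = 23/2925 = 0.01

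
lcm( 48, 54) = 432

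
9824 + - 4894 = 4930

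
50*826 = 41300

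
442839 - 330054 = 112785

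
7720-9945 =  - 2225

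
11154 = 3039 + 8115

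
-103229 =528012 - 631241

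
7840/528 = 490/33 = 14.85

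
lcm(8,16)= 16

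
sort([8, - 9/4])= [ -9/4,8]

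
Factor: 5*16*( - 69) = -2^4*3^1 * 5^1*23^1 = - 5520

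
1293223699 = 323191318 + 970032381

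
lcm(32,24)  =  96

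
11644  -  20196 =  -8552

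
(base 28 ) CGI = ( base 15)2dd4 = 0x2692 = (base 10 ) 9874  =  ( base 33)927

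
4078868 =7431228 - 3352360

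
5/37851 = 5/37851 = 0.00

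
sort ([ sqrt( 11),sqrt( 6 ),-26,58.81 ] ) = [ - 26,sqrt ( 6),sqrt( 11) , 58.81]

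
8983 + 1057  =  10040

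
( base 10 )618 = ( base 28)M2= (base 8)1152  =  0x26a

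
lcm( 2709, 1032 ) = 21672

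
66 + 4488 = 4554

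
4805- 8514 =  - 3709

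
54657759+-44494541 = 10163218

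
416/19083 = 416/19083 = 0.02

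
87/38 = 87/38 = 2.29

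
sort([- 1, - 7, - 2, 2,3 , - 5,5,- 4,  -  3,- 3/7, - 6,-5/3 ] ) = [ - 7, - 6,  -  5, - 4  , - 3,- 2, - 5/3, - 1, - 3/7 , 2, 3,5]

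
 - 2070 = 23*(  -  90) 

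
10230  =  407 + 9823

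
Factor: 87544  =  2^3*31^1 * 353^1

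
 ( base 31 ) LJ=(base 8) 1236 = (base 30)MA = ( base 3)220211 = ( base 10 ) 670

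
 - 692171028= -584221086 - 107949942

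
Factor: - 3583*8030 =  - 2^1*5^1 * 11^1*73^1*3583^1 = - 28771490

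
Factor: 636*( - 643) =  - 2^2 * 3^1*53^1*643^1=- 408948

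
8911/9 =990 + 1/9 = 990.11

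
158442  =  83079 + 75363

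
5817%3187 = 2630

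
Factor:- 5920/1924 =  - 40/13 = - 2^3  *  5^1*13^( - 1) 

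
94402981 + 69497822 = 163900803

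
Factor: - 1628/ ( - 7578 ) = 814/3789 = 2^1*3^( - 2 )*11^1*37^1 * 421^( -1 )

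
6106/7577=6106/7577   =  0.81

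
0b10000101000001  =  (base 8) 20501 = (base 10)8513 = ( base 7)33551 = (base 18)184H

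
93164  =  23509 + 69655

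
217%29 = 14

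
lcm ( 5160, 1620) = 139320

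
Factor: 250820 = 2^2*5^1*12541^1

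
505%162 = 19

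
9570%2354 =154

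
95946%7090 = 3776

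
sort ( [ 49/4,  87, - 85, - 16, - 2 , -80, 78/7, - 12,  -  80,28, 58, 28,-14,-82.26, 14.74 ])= [  -  85, - 82.26, - 80,  -  80, - 16,-14, - 12,-2 , 78/7, 49/4,14.74, 28, 28,58,87] 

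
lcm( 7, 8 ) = 56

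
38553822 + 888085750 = 926639572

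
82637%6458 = 5141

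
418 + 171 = 589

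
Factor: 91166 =2^1*79^1 * 577^1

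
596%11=2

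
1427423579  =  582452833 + 844970746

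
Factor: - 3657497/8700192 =  -  2^( - 5)*3^( - 2)*17^ ( - 1)*1777^(  -  1)*3657497^1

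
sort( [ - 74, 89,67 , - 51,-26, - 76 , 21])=[ - 76,- 74, - 51,  -  26,21,67, 89]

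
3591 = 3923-332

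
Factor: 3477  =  3^1 * 19^1*61^1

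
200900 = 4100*49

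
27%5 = 2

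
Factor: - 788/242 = -394/121 = - 2^1*11^( - 2)*197^1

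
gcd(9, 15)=3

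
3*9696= 29088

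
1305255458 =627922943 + 677332515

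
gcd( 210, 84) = 42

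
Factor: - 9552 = - 2^4*3^1*199^1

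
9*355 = 3195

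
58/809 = 58/809 = 0.07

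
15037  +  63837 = 78874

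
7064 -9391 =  - 2327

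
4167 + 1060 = 5227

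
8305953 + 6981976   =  15287929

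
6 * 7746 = 46476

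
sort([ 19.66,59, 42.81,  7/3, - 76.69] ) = [ - 76.69,7/3,19.66,42.81,59 ]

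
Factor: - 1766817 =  - 3^2*13^1*15101^1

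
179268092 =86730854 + 92537238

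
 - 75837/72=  - 1054 + 17/24 = -1053.29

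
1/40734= 1/40734= 0.00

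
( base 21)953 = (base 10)4077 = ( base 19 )B5B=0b111111101101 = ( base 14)16b3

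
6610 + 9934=16544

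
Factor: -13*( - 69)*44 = 39468 = 2^2*3^1*11^1*13^1 * 23^1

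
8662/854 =10 + 1/7 = 10.14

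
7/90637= 7/90637 = 0.00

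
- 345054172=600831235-945885407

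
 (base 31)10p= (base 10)986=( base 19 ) 2DH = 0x3DA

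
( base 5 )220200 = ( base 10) 7550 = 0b1110101111110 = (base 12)4452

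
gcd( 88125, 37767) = 3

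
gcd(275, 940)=5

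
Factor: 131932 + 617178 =2^1*5^1 * 23^1*3257^1  =  749110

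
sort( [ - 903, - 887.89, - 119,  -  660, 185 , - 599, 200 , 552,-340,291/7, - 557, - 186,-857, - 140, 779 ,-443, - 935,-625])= [ - 935, - 903, - 887.89,  -  857,  -  660, - 625, - 599, - 557, - 443, - 340, - 186,-140, - 119,  291/7  ,  185 , 200,  552,779]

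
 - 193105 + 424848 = 231743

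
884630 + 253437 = 1138067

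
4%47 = 4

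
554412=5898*94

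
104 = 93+11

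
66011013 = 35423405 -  - 30587608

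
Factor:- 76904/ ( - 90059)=2^3  *9613^1*90059^( - 1 )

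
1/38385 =1/38385 = 0.00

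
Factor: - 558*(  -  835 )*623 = 2^1*3^2*5^1 * 7^1*31^1*89^1*167^1 = 290274390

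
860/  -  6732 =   -  215/1683  =  -  0.13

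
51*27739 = 1414689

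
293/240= 1 + 53/240 = 1.22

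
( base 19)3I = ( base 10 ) 75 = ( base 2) 1001011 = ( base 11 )69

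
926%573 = 353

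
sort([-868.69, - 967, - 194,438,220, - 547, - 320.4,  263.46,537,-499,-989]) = [  -  989,-967, - 868.69, - 547,  -  499,-320.4,-194,220,263.46,438, 537 ] 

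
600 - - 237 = 837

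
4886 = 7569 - 2683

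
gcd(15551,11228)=1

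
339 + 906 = 1245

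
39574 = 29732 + 9842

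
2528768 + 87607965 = 90136733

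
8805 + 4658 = 13463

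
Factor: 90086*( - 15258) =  - 1374532188 =- 2^2*3^1*31^1*1453^1*2543^1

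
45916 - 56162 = -10246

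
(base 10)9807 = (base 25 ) FH7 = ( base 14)3807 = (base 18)1C4F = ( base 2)10011001001111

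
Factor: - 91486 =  - 2^1 * 149^1*307^1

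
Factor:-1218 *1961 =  - 2^1*3^1 * 7^1*29^1*37^1*53^1=- 2388498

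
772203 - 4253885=-3481682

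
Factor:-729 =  - 3^6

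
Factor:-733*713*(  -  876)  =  2^2*3^1*23^1*31^1*73^1*733^1 = 457823004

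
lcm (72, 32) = 288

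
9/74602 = 9/74602 = 0.00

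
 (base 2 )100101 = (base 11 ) 34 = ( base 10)37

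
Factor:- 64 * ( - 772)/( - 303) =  - 2^8 * 3^( - 1 )*101^( - 1 )*193^1 = - 49408/303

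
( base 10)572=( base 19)1B2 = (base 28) kc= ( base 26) m0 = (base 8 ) 1074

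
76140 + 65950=142090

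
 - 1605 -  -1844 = 239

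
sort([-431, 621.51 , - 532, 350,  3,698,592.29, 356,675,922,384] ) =[-532,-431 , 3,350,356,384,592.29, 621.51,  675,698, 922] 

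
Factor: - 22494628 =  - 2^2*13^1 * 432589^1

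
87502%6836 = 5470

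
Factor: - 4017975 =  - 3^1*5^2*13^2*317^1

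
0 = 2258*0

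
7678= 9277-1599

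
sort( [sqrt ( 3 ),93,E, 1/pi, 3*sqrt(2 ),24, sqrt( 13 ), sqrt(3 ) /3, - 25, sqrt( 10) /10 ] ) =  [ - 25, sqrt(10 )/10,1/pi,sqrt( 3) /3,sqrt(3), E, sqrt(13 ), 3 * sqrt(2 ) , 24 , 93]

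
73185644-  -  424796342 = 497981986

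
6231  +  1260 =7491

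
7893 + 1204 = 9097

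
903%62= 35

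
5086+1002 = 6088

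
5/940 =1/188 = 0.01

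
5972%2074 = 1824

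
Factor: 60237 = 3^3 * 23^1 * 97^1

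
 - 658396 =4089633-4748029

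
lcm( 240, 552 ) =5520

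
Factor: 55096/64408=71^1*83^( - 1 )=71/83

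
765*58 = 44370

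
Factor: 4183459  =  7^1 * 597637^1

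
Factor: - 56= - 2^3*7^1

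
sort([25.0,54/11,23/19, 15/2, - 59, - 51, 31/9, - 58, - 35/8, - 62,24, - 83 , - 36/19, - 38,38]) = [ - 83,- 62, - 59  , - 58,  -  51 , - 38, - 35/8, - 36/19,23/19 , 31/9,54/11,  15/2,24, 25.0,38 ]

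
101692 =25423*4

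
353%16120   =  353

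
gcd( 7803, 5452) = 1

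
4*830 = 3320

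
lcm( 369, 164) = 1476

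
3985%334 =311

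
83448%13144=4584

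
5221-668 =4553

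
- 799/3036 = -799/3036 = - 0.26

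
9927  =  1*9927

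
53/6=8 + 5/6 = 8.83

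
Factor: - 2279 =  - 43^1*53^1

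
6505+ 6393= 12898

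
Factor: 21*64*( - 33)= - 2^6*3^2 * 7^1 * 11^1 = - 44352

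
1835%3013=1835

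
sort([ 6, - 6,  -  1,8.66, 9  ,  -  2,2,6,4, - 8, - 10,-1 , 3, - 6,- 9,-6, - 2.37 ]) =[ - 10, - 9, - 8, - 6,- 6, - 6, - 2.37, - 2,-1, - 1,  2, 3,4,6,6, 8.66,9] 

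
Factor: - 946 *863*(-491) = 400851418 = 2^1*11^1 * 43^1*491^1 * 863^1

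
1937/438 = 1937/438 = 4.42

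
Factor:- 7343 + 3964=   -  31^1 * 109^1 = -3379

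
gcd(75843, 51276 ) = 3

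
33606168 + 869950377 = 903556545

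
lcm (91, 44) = 4004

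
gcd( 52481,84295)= 1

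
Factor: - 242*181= - 43802 = - 2^1 * 11^2 * 181^1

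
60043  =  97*619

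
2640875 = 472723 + 2168152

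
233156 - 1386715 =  - 1153559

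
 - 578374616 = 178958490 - 757333106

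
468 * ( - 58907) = -27568476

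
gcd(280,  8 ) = 8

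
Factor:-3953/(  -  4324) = 2^( - 2)*23^( - 1 )*47^( - 1 ) * 59^1*67^1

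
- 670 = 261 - 931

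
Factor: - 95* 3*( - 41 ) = 11685 = 3^1*5^1*19^1 * 41^1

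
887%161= 82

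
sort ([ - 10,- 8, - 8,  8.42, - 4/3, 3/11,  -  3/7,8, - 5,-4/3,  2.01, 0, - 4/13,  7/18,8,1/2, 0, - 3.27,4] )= [ - 10, - 8, - 8, - 5, - 3.27, - 4/3,-4/3, - 3/7, -4/13,  0 , 0,3/11,  7/18,1/2,2.01,4,8,8, 8.42]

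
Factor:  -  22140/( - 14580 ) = 3^( - 3 ) * 41^1 = 41/27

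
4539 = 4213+326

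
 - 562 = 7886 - 8448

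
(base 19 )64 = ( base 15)7D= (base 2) 1110110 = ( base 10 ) 118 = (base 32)3M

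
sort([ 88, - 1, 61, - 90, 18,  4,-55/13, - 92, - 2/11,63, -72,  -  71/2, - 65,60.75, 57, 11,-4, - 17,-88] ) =[-92,-90, - 88, - 72, - 65, - 71/2,-17,-55/13,-4,-1, - 2/11, 4,11, 18, 57, 60.75 , 61, 63, 88]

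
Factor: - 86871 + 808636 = 5^1*11^2*1193^1= 721765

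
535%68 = 59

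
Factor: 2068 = 2^2*11^1*47^1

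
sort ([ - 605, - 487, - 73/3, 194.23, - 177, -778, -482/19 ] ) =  [ - 778 , - 605, - 487,-177, - 482/19, - 73/3, 194.23 ]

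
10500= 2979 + 7521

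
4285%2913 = 1372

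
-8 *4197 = -33576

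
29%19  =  10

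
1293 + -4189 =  - 2896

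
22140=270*82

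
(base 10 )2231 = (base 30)2eb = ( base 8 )4267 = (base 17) 7c4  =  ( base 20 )5BB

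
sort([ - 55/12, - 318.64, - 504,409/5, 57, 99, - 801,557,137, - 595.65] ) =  [ - 801, - 595.65, - 504, - 318.64 ,  -  55/12,57,409/5, 99,137,557]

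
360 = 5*72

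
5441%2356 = 729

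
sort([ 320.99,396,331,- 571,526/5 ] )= [ - 571, 526/5,320.99,  331,396] 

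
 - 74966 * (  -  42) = 3148572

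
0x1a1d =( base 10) 6685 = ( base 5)203220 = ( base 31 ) 6tk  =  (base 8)15035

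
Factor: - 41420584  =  -2^3*29^1*178537^1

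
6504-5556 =948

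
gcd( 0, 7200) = 7200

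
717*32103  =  23017851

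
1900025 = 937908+962117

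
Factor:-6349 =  - 7^1*907^1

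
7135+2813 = 9948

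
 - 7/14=-1/2 = -0.50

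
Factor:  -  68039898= - 2^1*3^1*1229^1*9227^1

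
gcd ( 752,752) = 752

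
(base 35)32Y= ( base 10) 3779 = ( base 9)5158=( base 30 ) 45T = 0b111011000011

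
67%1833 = 67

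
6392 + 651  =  7043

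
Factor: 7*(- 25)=  -  175 =- 5^2 *7^1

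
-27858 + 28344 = 486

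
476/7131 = 476/7131= 0.07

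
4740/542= 8 + 202/271 = 8.75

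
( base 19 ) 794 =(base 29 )365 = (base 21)62E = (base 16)A8E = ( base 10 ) 2702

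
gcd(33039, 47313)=9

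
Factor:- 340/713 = -2^2*5^1*17^1*23^( - 1 )*31^(- 1)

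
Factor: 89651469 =3^1*349^1*85627^1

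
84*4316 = 362544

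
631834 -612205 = 19629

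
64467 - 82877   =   - 18410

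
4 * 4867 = 19468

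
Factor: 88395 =3^1*5^1*71^1*83^1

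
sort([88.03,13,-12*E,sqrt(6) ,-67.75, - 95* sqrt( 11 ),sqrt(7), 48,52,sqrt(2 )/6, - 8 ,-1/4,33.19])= [  -  95* sqrt( 11), - 67.75, - 12*E,-8, - 1/4,sqrt(2 )/6,sqrt( 6 ),sqrt(7 ),13, 33.19, 48,52,88.03 ] 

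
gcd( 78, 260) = 26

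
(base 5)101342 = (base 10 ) 3347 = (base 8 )6423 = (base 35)2pm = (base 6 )23255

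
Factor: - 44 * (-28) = 1232  =  2^4*7^1 * 11^1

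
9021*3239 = 29219019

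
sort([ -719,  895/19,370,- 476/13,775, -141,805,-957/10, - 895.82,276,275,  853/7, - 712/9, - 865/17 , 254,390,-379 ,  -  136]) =[ - 895.82,-719, - 379, - 141, - 136,  -  957/10, - 712/9, - 865/17, - 476/13, 895/19,853/7,254,275,276,  370, 390,775,805] 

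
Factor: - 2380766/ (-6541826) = 1190383/3270913 = 467^1 * 2549^1*  3270913^( - 1)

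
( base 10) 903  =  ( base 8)1607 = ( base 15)403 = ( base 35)ps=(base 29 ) 124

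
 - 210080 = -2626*80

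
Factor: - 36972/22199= - 468/281 = -2^2*3^2* 13^1*281^( - 1 ) 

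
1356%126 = 96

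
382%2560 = 382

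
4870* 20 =97400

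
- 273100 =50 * ( - 5462)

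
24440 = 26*940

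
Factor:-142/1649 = - 2^1*17^( - 1 ) * 71^1*97^( - 1) 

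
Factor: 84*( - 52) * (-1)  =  2^4 *3^1*7^1*13^1 = 4368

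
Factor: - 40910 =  - 2^1*5^1 *4091^1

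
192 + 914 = 1106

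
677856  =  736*921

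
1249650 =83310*15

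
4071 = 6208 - 2137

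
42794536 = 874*48964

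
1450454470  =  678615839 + 771838631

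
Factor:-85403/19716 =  -2^( - 2 )*3^(-1 )*31^(-1)*41^1*53^(-1 )* 2083^1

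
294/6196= 147/3098 = 0.05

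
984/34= 492/17 = 28.94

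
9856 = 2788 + 7068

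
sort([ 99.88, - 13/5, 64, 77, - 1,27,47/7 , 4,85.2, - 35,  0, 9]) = [ - 35, - 13/5, - 1, 0,4,47/7, 9, 27, 64, 77  ,  85.2, 99.88]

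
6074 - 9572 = -3498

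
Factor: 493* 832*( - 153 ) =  - 62756928= - 2^6*3^2*13^1*17^2 * 29^1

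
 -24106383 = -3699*6517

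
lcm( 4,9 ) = 36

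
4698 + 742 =5440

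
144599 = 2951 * 49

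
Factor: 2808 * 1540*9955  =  43048605600=2^5*3^3*5^2*7^1*11^2*13^1 *181^1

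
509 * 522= 265698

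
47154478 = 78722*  599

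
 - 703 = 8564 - 9267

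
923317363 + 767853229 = 1691170592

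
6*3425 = 20550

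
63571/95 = 669  +  16/95 = 669.17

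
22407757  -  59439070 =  - 37031313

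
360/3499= 360/3499= 0.10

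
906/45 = 20 + 2/15 = 20.13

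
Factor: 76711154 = 2^1 * 13^1*557^1*5297^1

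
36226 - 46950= - 10724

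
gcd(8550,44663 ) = 1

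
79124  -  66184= 12940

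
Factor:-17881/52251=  - 3^( - 1 ) * 17417^(- 1) * 17881^1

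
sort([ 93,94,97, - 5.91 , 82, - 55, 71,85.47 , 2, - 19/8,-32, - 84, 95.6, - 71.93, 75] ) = [-84, - 71.93, - 55, - 32, - 5.91,-19/8 , 2,71,75, 82,85.47, 93,94,95.6,97 ] 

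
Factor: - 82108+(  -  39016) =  - 121124 = -  2^2*107^1 * 283^1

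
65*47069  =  3059485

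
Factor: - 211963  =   - 127^1 * 1669^1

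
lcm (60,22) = 660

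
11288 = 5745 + 5543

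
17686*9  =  159174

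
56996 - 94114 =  - 37118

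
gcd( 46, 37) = 1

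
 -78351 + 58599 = -19752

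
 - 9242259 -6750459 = -15992718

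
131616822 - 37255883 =94360939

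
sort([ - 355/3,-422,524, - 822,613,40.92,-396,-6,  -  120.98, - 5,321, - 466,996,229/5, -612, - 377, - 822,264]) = [ - 822, - 822, - 612, - 466, - 422, - 396, - 377 ,  -  120.98, - 355/3, - 6, - 5,40.92,229/5,264, 321, 524,613,996 ]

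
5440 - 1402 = 4038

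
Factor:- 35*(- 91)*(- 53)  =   -5^1*7^2 * 13^1*53^1 = - 168805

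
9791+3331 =13122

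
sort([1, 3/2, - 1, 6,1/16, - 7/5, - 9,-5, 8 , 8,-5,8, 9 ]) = [ - 9, - 5,-5, - 7/5, - 1, 1/16, 1, 3/2, 6, 8, 8,8,9 ]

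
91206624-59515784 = 31690840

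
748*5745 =4297260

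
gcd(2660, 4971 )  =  1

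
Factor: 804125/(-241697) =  - 5^3* 7^1*263^ ( - 1)=- 875/263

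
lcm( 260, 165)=8580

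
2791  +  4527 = 7318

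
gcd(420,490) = 70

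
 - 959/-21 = 45 + 2/3 =45.67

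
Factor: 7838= 2^1*3919^1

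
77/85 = 77/85 = 0.91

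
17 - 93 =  - 76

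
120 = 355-235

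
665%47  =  7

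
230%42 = 20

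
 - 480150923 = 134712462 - 614863385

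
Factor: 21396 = 2^2*3^1*1783^1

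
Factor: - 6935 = -5^1*19^1*73^1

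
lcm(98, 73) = 7154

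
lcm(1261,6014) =78182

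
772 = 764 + 8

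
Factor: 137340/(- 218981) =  - 2^2 * 3^2* 5^1*7^( - 1 )*41^(- 1 )  =  - 180/287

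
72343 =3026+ 69317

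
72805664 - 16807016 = 55998648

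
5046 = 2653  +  2393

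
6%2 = 0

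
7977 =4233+3744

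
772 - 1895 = -1123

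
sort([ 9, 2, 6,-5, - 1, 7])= [ - 5, - 1, 2,6, 7,9 ] 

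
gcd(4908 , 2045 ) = 409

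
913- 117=796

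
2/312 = 1/156 = 0.01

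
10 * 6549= 65490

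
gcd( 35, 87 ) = 1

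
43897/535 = 82 + 27/535 = 82.05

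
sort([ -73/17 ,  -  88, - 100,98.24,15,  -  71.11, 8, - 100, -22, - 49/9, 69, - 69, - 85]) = [ - 100,-100, - 88, - 85 , - 71.11, - 69, - 22,- 49/9, - 73/17, 8, 15, 69, 98.24]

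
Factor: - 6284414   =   - 2^1*313^1*10039^1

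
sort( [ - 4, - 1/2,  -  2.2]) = [ - 4 , - 2.2, -1/2]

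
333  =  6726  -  6393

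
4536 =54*84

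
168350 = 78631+89719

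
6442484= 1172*5497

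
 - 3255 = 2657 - 5912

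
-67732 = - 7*9676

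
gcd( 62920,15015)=715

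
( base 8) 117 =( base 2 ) 1001111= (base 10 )79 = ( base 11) 72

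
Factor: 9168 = 2^4 * 3^1*191^1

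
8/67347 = 8/67347 =0.00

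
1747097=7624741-5877644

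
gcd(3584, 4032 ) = 448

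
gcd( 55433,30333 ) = 1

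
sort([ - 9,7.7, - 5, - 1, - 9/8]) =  [-9 , - 5, - 9/8, - 1 , 7.7 ]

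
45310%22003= 1304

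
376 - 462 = -86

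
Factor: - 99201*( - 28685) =3^1* 5^1*43^1  *769^1*5737^1 = 2845580685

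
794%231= 101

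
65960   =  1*65960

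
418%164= 90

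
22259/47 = 473 + 28/47  =  473.60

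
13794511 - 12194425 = 1600086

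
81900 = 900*91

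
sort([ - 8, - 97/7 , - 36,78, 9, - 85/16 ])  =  [ - 36, - 97/7, - 8, - 85/16, 9,78]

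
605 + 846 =1451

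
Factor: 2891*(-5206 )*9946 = -2^2*7^2*19^1 *59^1*137^1 * 4973^1 = -149692730516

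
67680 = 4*16920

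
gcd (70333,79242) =1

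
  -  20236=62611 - 82847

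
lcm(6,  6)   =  6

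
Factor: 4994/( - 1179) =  - 2^1*3^ ( - 2 ) * 11^1*131^( - 1 )*227^1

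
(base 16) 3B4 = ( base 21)233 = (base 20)278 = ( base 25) 1cn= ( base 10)948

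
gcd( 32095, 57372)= 7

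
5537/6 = 922 + 5/6  =  922.83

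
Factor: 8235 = 3^3*5^1  *61^1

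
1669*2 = 3338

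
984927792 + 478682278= 1463610070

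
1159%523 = 113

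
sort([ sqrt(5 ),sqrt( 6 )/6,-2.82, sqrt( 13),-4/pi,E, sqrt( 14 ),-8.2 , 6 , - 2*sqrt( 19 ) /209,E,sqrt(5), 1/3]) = [-8.2, - 2.82,  -  4/pi,- 2*sqrt(19 ) /209, 1/3, sqrt( 6 )/6, sqrt( 5), sqrt( 5),  E,E, sqrt( 13 ),sqrt ( 14), 6 ]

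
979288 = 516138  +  463150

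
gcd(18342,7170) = 6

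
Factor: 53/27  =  3^ ( - 3)*53^1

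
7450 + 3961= 11411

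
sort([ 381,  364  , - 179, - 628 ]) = [ - 628,-179, 364,381]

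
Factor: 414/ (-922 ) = -3^2 * 23^1*461^( - 1 ) = -207/461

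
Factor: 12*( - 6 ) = -2^3*3^2 = -  72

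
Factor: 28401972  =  2^2*3^1*2366831^1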